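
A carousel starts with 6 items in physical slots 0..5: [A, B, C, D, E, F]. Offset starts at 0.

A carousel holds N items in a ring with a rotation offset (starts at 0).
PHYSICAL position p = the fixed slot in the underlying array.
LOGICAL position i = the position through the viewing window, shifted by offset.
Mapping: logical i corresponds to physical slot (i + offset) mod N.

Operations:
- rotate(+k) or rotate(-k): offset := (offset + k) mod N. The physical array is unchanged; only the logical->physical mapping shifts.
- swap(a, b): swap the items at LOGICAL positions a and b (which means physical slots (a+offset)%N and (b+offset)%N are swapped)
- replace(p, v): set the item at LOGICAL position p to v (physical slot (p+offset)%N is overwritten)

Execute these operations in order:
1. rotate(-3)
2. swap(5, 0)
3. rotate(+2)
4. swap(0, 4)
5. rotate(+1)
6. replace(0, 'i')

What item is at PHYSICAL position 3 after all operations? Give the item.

After op 1 (rotate(-3)): offset=3, physical=[A,B,C,D,E,F], logical=[D,E,F,A,B,C]
After op 2 (swap(5, 0)): offset=3, physical=[A,B,D,C,E,F], logical=[C,E,F,A,B,D]
After op 3 (rotate(+2)): offset=5, physical=[A,B,D,C,E,F], logical=[F,A,B,D,C,E]
After op 4 (swap(0, 4)): offset=5, physical=[A,B,D,F,E,C], logical=[C,A,B,D,F,E]
After op 5 (rotate(+1)): offset=0, physical=[A,B,D,F,E,C], logical=[A,B,D,F,E,C]
After op 6 (replace(0, 'i')): offset=0, physical=[i,B,D,F,E,C], logical=[i,B,D,F,E,C]

Answer: F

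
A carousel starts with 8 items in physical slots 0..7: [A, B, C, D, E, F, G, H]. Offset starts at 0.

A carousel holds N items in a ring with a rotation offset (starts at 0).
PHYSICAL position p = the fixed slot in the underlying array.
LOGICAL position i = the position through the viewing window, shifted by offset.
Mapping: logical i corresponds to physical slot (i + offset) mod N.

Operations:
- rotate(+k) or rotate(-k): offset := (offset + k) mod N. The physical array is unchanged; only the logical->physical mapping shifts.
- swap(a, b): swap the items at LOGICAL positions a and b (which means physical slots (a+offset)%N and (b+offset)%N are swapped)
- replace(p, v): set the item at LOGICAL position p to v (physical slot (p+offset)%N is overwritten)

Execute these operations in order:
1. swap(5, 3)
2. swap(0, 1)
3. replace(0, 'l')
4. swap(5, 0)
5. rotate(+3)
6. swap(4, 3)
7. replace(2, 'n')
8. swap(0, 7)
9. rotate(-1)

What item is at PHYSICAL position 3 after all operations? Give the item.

After op 1 (swap(5, 3)): offset=0, physical=[A,B,C,F,E,D,G,H], logical=[A,B,C,F,E,D,G,H]
After op 2 (swap(0, 1)): offset=0, physical=[B,A,C,F,E,D,G,H], logical=[B,A,C,F,E,D,G,H]
After op 3 (replace(0, 'l')): offset=0, physical=[l,A,C,F,E,D,G,H], logical=[l,A,C,F,E,D,G,H]
After op 4 (swap(5, 0)): offset=0, physical=[D,A,C,F,E,l,G,H], logical=[D,A,C,F,E,l,G,H]
After op 5 (rotate(+3)): offset=3, physical=[D,A,C,F,E,l,G,H], logical=[F,E,l,G,H,D,A,C]
After op 6 (swap(4, 3)): offset=3, physical=[D,A,C,F,E,l,H,G], logical=[F,E,l,H,G,D,A,C]
After op 7 (replace(2, 'n')): offset=3, physical=[D,A,C,F,E,n,H,G], logical=[F,E,n,H,G,D,A,C]
After op 8 (swap(0, 7)): offset=3, physical=[D,A,F,C,E,n,H,G], logical=[C,E,n,H,G,D,A,F]
After op 9 (rotate(-1)): offset=2, physical=[D,A,F,C,E,n,H,G], logical=[F,C,E,n,H,G,D,A]

Answer: C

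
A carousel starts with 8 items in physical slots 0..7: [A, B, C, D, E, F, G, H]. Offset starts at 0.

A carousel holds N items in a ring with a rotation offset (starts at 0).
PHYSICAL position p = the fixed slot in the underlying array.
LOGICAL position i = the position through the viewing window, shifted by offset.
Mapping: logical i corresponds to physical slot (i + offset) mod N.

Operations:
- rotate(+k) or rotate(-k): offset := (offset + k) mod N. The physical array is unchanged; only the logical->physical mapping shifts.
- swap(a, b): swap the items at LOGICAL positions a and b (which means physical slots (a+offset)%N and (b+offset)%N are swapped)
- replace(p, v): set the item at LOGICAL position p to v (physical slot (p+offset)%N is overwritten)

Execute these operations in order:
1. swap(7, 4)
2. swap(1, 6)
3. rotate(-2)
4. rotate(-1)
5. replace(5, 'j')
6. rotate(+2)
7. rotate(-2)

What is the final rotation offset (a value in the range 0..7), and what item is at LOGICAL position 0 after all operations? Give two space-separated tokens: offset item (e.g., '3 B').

After op 1 (swap(7, 4)): offset=0, physical=[A,B,C,D,H,F,G,E], logical=[A,B,C,D,H,F,G,E]
After op 2 (swap(1, 6)): offset=0, physical=[A,G,C,D,H,F,B,E], logical=[A,G,C,D,H,F,B,E]
After op 3 (rotate(-2)): offset=6, physical=[A,G,C,D,H,F,B,E], logical=[B,E,A,G,C,D,H,F]
After op 4 (rotate(-1)): offset=5, physical=[A,G,C,D,H,F,B,E], logical=[F,B,E,A,G,C,D,H]
After op 5 (replace(5, 'j')): offset=5, physical=[A,G,j,D,H,F,B,E], logical=[F,B,E,A,G,j,D,H]
After op 6 (rotate(+2)): offset=7, physical=[A,G,j,D,H,F,B,E], logical=[E,A,G,j,D,H,F,B]
After op 7 (rotate(-2)): offset=5, physical=[A,G,j,D,H,F,B,E], logical=[F,B,E,A,G,j,D,H]

Answer: 5 F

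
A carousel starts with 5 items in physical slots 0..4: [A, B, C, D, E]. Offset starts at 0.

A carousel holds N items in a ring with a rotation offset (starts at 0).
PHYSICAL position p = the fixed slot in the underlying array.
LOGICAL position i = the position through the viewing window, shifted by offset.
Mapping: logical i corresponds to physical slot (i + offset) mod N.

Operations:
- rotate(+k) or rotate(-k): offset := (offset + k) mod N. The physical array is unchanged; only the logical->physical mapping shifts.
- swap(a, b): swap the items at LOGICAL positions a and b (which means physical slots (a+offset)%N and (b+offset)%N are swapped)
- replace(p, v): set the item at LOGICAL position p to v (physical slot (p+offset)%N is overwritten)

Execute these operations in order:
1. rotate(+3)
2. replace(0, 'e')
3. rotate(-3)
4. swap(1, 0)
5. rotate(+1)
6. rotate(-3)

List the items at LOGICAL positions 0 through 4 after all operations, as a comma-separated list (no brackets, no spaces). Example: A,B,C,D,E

After op 1 (rotate(+3)): offset=3, physical=[A,B,C,D,E], logical=[D,E,A,B,C]
After op 2 (replace(0, 'e')): offset=3, physical=[A,B,C,e,E], logical=[e,E,A,B,C]
After op 3 (rotate(-3)): offset=0, physical=[A,B,C,e,E], logical=[A,B,C,e,E]
After op 4 (swap(1, 0)): offset=0, physical=[B,A,C,e,E], logical=[B,A,C,e,E]
After op 5 (rotate(+1)): offset=1, physical=[B,A,C,e,E], logical=[A,C,e,E,B]
After op 6 (rotate(-3)): offset=3, physical=[B,A,C,e,E], logical=[e,E,B,A,C]

Answer: e,E,B,A,C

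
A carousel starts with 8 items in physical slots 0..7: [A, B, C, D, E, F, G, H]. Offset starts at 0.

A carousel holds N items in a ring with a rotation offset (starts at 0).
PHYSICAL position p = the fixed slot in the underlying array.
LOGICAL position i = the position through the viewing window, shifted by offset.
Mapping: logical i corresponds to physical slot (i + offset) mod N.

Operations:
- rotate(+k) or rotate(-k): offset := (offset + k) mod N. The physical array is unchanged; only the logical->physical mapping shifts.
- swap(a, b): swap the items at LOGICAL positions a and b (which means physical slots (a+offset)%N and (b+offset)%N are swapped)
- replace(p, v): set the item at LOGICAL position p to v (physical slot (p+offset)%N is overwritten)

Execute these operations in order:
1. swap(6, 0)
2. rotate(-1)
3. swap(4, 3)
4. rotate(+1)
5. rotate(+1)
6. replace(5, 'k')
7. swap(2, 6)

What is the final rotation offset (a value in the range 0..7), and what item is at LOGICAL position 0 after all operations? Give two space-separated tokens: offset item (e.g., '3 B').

Answer: 1 B

Derivation:
After op 1 (swap(6, 0)): offset=0, physical=[G,B,C,D,E,F,A,H], logical=[G,B,C,D,E,F,A,H]
After op 2 (rotate(-1)): offset=7, physical=[G,B,C,D,E,F,A,H], logical=[H,G,B,C,D,E,F,A]
After op 3 (swap(4, 3)): offset=7, physical=[G,B,D,C,E,F,A,H], logical=[H,G,B,D,C,E,F,A]
After op 4 (rotate(+1)): offset=0, physical=[G,B,D,C,E,F,A,H], logical=[G,B,D,C,E,F,A,H]
After op 5 (rotate(+1)): offset=1, physical=[G,B,D,C,E,F,A,H], logical=[B,D,C,E,F,A,H,G]
After op 6 (replace(5, 'k')): offset=1, physical=[G,B,D,C,E,F,k,H], logical=[B,D,C,E,F,k,H,G]
After op 7 (swap(2, 6)): offset=1, physical=[G,B,D,H,E,F,k,C], logical=[B,D,H,E,F,k,C,G]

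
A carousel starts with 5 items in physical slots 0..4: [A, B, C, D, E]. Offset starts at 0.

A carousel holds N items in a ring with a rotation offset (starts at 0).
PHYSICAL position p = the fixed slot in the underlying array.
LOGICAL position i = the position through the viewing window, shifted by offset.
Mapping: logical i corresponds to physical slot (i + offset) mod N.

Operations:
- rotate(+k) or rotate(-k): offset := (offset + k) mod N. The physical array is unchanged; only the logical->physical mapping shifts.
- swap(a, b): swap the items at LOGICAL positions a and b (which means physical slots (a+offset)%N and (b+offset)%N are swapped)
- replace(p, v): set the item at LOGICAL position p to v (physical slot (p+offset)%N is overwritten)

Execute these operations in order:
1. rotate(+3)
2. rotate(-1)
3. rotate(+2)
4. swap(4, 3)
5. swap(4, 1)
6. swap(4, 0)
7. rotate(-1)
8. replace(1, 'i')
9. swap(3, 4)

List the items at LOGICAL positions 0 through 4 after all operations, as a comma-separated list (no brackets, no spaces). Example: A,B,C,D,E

After op 1 (rotate(+3)): offset=3, physical=[A,B,C,D,E], logical=[D,E,A,B,C]
After op 2 (rotate(-1)): offset=2, physical=[A,B,C,D,E], logical=[C,D,E,A,B]
After op 3 (rotate(+2)): offset=4, physical=[A,B,C,D,E], logical=[E,A,B,C,D]
After op 4 (swap(4, 3)): offset=4, physical=[A,B,D,C,E], logical=[E,A,B,D,C]
After op 5 (swap(4, 1)): offset=4, physical=[C,B,D,A,E], logical=[E,C,B,D,A]
After op 6 (swap(4, 0)): offset=4, physical=[C,B,D,E,A], logical=[A,C,B,D,E]
After op 7 (rotate(-1)): offset=3, physical=[C,B,D,E,A], logical=[E,A,C,B,D]
After op 8 (replace(1, 'i')): offset=3, physical=[C,B,D,E,i], logical=[E,i,C,B,D]
After op 9 (swap(3, 4)): offset=3, physical=[C,D,B,E,i], logical=[E,i,C,D,B]

Answer: E,i,C,D,B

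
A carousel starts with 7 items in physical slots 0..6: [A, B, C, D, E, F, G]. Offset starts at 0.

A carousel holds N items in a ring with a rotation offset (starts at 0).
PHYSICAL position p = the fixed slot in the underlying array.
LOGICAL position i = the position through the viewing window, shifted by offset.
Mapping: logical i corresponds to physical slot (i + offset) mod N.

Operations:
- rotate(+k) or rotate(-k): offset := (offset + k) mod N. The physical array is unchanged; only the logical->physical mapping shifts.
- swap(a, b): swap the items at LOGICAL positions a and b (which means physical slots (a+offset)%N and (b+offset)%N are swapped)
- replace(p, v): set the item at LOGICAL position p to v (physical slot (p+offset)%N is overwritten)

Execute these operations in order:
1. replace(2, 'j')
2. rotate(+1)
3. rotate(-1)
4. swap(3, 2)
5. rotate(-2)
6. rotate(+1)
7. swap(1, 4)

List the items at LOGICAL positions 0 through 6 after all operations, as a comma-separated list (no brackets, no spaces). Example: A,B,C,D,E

Answer: G,j,B,D,A,E,F

Derivation:
After op 1 (replace(2, 'j')): offset=0, physical=[A,B,j,D,E,F,G], logical=[A,B,j,D,E,F,G]
After op 2 (rotate(+1)): offset=1, physical=[A,B,j,D,E,F,G], logical=[B,j,D,E,F,G,A]
After op 3 (rotate(-1)): offset=0, physical=[A,B,j,D,E,F,G], logical=[A,B,j,D,E,F,G]
After op 4 (swap(3, 2)): offset=0, physical=[A,B,D,j,E,F,G], logical=[A,B,D,j,E,F,G]
After op 5 (rotate(-2)): offset=5, physical=[A,B,D,j,E,F,G], logical=[F,G,A,B,D,j,E]
After op 6 (rotate(+1)): offset=6, physical=[A,B,D,j,E,F,G], logical=[G,A,B,D,j,E,F]
After op 7 (swap(1, 4)): offset=6, physical=[j,B,D,A,E,F,G], logical=[G,j,B,D,A,E,F]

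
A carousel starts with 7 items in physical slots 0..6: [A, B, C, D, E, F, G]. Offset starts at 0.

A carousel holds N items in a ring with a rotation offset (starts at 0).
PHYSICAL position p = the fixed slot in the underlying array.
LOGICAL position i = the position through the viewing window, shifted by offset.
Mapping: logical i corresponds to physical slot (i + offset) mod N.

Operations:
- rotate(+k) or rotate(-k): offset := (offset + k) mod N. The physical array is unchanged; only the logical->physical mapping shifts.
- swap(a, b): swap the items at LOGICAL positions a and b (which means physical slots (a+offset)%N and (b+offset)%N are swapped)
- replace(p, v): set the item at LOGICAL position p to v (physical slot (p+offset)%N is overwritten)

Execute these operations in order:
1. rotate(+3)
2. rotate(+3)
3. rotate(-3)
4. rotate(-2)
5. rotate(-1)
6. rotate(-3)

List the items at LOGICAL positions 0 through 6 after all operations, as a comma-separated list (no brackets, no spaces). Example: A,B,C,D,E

Answer: E,F,G,A,B,C,D

Derivation:
After op 1 (rotate(+3)): offset=3, physical=[A,B,C,D,E,F,G], logical=[D,E,F,G,A,B,C]
After op 2 (rotate(+3)): offset=6, physical=[A,B,C,D,E,F,G], logical=[G,A,B,C,D,E,F]
After op 3 (rotate(-3)): offset=3, physical=[A,B,C,D,E,F,G], logical=[D,E,F,G,A,B,C]
After op 4 (rotate(-2)): offset=1, physical=[A,B,C,D,E,F,G], logical=[B,C,D,E,F,G,A]
After op 5 (rotate(-1)): offset=0, physical=[A,B,C,D,E,F,G], logical=[A,B,C,D,E,F,G]
After op 6 (rotate(-3)): offset=4, physical=[A,B,C,D,E,F,G], logical=[E,F,G,A,B,C,D]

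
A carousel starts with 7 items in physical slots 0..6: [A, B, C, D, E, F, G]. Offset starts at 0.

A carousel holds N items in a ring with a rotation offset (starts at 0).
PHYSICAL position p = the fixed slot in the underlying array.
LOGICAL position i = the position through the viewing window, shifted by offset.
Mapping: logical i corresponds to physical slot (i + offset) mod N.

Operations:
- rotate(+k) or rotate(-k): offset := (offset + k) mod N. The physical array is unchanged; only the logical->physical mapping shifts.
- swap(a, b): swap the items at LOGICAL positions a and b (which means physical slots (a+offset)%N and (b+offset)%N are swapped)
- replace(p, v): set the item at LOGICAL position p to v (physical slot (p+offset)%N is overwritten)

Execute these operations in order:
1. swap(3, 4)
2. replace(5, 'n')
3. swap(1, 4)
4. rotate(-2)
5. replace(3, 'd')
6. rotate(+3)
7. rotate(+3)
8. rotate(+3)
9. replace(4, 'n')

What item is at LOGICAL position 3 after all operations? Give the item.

After op 1 (swap(3, 4)): offset=0, physical=[A,B,C,E,D,F,G], logical=[A,B,C,E,D,F,G]
After op 2 (replace(5, 'n')): offset=0, physical=[A,B,C,E,D,n,G], logical=[A,B,C,E,D,n,G]
After op 3 (swap(1, 4)): offset=0, physical=[A,D,C,E,B,n,G], logical=[A,D,C,E,B,n,G]
After op 4 (rotate(-2)): offset=5, physical=[A,D,C,E,B,n,G], logical=[n,G,A,D,C,E,B]
After op 5 (replace(3, 'd')): offset=5, physical=[A,d,C,E,B,n,G], logical=[n,G,A,d,C,E,B]
After op 6 (rotate(+3)): offset=1, physical=[A,d,C,E,B,n,G], logical=[d,C,E,B,n,G,A]
After op 7 (rotate(+3)): offset=4, physical=[A,d,C,E,B,n,G], logical=[B,n,G,A,d,C,E]
After op 8 (rotate(+3)): offset=0, physical=[A,d,C,E,B,n,G], logical=[A,d,C,E,B,n,G]
After op 9 (replace(4, 'n')): offset=0, physical=[A,d,C,E,n,n,G], logical=[A,d,C,E,n,n,G]

Answer: E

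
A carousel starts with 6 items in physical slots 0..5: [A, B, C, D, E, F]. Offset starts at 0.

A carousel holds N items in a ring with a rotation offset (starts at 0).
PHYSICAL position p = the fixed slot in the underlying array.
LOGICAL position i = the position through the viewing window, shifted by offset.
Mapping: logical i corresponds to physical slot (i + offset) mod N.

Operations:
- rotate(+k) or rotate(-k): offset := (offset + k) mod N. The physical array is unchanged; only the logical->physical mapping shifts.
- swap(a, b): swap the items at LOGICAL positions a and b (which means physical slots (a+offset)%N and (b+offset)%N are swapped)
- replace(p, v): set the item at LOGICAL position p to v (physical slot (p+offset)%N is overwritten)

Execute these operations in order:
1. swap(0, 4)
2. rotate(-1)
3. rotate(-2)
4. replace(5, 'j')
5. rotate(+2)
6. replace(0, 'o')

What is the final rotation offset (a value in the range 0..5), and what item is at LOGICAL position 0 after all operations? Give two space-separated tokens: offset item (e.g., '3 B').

After op 1 (swap(0, 4)): offset=0, physical=[E,B,C,D,A,F], logical=[E,B,C,D,A,F]
After op 2 (rotate(-1)): offset=5, physical=[E,B,C,D,A,F], logical=[F,E,B,C,D,A]
After op 3 (rotate(-2)): offset=3, physical=[E,B,C,D,A,F], logical=[D,A,F,E,B,C]
After op 4 (replace(5, 'j')): offset=3, physical=[E,B,j,D,A,F], logical=[D,A,F,E,B,j]
After op 5 (rotate(+2)): offset=5, physical=[E,B,j,D,A,F], logical=[F,E,B,j,D,A]
After op 6 (replace(0, 'o')): offset=5, physical=[E,B,j,D,A,o], logical=[o,E,B,j,D,A]

Answer: 5 o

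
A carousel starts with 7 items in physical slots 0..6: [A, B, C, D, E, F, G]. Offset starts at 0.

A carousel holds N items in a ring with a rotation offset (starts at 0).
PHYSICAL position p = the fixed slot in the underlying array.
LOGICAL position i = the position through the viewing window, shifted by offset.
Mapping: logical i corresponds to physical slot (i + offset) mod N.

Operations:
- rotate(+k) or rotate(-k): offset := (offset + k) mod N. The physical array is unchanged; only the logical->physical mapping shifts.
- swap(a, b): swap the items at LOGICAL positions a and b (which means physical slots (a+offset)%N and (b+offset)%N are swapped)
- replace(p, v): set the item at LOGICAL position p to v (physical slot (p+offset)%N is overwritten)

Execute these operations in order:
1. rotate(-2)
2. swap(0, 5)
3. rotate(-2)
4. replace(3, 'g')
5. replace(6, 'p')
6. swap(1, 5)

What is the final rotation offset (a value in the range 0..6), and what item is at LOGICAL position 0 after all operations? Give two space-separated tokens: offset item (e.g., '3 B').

Answer: 3 F

Derivation:
After op 1 (rotate(-2)): offset=5, physical=[A,B,C,D,E,F,G], logical=[F,G,A,B,C,D,E]
After op 2 (swap(0, 5)): offset=5, physical=[A,B,C,F,E,D,G], logical=[D,G,A,B,C,F,E]
After op 3 (rotate(-2)): offset=3, physical=[A,B,C,F,E,D,G], logical=[F,E,D,G,A,B,C]
After op 4 (replace(3, 'g')): offset=3, physical=[A,B,C,F,E,D,g], logical=[F,E,D,g,A,B,C]
After op 5 (replace(6, 'p')): offset=3, physical=[A,B,p,F,E,D,g], logical=[F,E,D,g,A,B,p]
After op 6 (swap(1, 5)): offset=3, physical=[A,E,p,F,B,D,g], logical=[F,B,D,g,A,E,p]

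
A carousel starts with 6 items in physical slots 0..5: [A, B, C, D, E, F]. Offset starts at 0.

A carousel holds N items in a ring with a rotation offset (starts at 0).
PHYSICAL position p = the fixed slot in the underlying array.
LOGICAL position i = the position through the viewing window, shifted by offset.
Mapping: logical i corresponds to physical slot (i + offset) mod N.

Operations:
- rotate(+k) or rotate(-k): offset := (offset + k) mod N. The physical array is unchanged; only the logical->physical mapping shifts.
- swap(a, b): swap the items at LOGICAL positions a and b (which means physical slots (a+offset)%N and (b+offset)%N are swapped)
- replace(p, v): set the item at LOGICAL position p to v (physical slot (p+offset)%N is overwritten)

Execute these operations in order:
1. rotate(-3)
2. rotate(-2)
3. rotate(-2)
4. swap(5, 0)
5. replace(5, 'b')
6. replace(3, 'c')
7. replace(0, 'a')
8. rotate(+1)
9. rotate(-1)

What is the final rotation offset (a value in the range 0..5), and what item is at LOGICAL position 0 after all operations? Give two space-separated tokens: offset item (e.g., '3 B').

After op 1 (rotate(-3)): offset=3, physical=[A,B,C,D,E,F], logical=[D,E,F,A,B,C]
After op 2 (rotate(-2)): offset=1, physical=[A,B,C,D,E,F], logical=[B,C,D,E,F,A]
After op 3 (rotate(-2)): offset=5, physical=[A,B,C,D,E,F], logical=[F,A,B,C,D,E]
After op 4 (swap(5, 0)): offset=5, physical=[A,B,C,D,F,E], logical=[E,A,B,C,D,F]
After op 5 (replace(5, 'b')): offset=5, physical=[A,B,C,D,b,E], logical=[E,A,B,C,D,b]
After op 6 (replace(3, 'c')): offset=5, physical=[A,B,c,D,b,E], logical=[E,A,B,c,D,b]
After op 7 (replace(0, 'a')): offset=5, physical=[A,B,c,D,b,a], logical=[a,A,B,c,D,b]
After op 8 (rotate(+1)): offset=0, physical=[A,B,c,D,b,a], logical=[A,B,c,D,b,a]
After op 9 (rotate(-1)): offset=5, physical=[A,B,c,D,b,a], logical=[a,A,B,c,D,b]

Answer: 5 a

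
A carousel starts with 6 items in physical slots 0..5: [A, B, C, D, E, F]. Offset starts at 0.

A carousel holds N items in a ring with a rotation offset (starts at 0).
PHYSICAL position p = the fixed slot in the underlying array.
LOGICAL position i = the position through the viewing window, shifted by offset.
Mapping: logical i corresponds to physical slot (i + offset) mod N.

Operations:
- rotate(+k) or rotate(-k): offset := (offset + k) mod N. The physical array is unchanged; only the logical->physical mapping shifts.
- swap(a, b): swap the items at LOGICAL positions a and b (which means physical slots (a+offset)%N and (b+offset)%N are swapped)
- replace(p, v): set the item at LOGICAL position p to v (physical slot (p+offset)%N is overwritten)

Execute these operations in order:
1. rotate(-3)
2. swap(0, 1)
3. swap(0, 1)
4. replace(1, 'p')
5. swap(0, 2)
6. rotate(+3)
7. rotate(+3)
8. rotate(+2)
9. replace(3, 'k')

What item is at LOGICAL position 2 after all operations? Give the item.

Answer: B

Derivation:
After op 1 (rotate(-3)): offset=3, physical=[A,B,C,D,E,F], logical=[D,E,F,A,B,C]
After op 2 (swap(0, 1)): offset=3, physical=[A,B,C,E,D,F], logical=[E,D,F,A,B,C]
After op 3 (swap(0, 1)): offset=3, physical=[A,B,C,D,E,F], logical=[D,E,F,A,B,C]
After op 4 (replace(1, 'p')): offset=3, physical=[A,B,C,D,p,F], logical=[D,p,F,A,B,C]
After op 5 (swap(0, 2)): offset=3, physical=[A,B,C,F,p,D], logical=[F,p,D,A,B,C]
After op 6 (rotate(+3)): offset=0, physical=[A,B,C,F,p,D], logical=[A,B,C,F,p,D]
After op 7 (rotate(+3)): offset=3, physical=[A,B,C,F,p,D], logical=[F,p,D,A,B,C]
After op 8 (rotate(+2)): offset=5, physical=[A,B,C,F,p,D], logical=[D,A,B,C,F,p]
After op 9 (replace(3, 'k')): offset=5, physical=[A,B,k,F,p,D], logical=[D,A,B,k,F,p]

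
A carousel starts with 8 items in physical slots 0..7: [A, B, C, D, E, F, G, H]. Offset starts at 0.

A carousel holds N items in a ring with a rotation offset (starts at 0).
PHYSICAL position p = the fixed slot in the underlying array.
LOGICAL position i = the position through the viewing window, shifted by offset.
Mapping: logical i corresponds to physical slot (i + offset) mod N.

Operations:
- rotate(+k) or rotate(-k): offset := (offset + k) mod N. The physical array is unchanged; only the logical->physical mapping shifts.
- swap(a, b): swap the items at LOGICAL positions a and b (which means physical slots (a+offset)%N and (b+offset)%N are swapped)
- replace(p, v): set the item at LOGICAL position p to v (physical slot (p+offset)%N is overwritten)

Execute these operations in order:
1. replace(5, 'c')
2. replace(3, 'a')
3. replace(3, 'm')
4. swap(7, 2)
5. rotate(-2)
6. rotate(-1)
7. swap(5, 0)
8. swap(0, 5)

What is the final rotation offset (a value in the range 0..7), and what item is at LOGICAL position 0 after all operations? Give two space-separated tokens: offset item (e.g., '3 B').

After op 1 (replace(5, 'c')): offset=0, physical=[A,B,C,D,E,c,G,H], logical=[A,B,C,D,E,c,G,H]
After op 2 (replace(3, 'a')): offset=0, physical=[A,B,C,a,E,c,G,H], logical=[A,B,C,a,E,c,G,H]
After op 3 (replace(3, 'm')): offset=0, physical=[A,B,C,m,E,c,G,H], logical=[A,B,C,m,E,c,G,H]
After op 4 (swap(7, 2)): offset=0, physical=[A,B,H,m,E,c,G,C], logical=[A,B,H,m,E,c,G,C]
After op 5 (rotate(-2)): offset=6, physical=[A,B,H,m,E,c,G,C], logical=[G,C,A,B,H,m,E,c]
After op 6 (rotate(-1)): offset=5, physical=[A,B,H,m,E,c,G,C], logical=[c,G,C,A,B,H,m,E]
After op 7 (swap(5, 0)): offset=5, physical=[A,B,c,m,E,H,G,C], logical=[H,G,C,A,B,c,m,E]
After op 8 (swap(0, 5)): offset=5, physical=[A,B,H,m,E,c,G,C], logical=[c,G,C,A,B,H,m,E]

Answer: 5 c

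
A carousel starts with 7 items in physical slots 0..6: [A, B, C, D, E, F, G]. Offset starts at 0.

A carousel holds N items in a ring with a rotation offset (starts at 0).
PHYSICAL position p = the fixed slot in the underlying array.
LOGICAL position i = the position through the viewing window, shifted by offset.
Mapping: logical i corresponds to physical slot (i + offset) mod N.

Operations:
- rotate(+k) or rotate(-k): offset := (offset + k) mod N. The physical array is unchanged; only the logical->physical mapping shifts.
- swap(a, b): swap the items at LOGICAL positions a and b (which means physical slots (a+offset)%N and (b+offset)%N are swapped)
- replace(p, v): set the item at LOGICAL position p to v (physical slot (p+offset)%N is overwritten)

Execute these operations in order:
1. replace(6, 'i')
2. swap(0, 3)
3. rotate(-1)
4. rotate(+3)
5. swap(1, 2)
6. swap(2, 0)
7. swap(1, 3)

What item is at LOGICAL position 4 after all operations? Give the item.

After op 1 (replace(6, 'i')): offset=0, physical=[A,B,C,D,E,F,i], logical=[A,B,C,D,E,F,i]
After op 2 (swap(0, 3)): offset=0, physical=[D,B,C,A,E,F,i], logical=[D,B,C,A,E,F,i]
After op 3 (rotate(-1)): offset=6, physical=[D,B,C,A,E,F,i], logical=[i,D,B,C,A,E,F]
After op 4 (rotate(+3)): offset=2, physical=[D,B,C,A,E,F,i], logical=[C,A,E,F,i,D,B]
After op 5 (swap(1, 2)): offset=2, physical=[D,B,C,E,A,F,i], logical=[C,E,A,F,i,D,B]
After op 6 (swap(2, 0)): offset=2, physical=[D,B,A,E,C,F,i], logical=[A,E,C,F,i,D,B]
After op 7 (swap(1, 3)): offset=2, physical=[D,B,A,F,C,E,i], logical=[A,F,C,E,i,D,B]

Answer: i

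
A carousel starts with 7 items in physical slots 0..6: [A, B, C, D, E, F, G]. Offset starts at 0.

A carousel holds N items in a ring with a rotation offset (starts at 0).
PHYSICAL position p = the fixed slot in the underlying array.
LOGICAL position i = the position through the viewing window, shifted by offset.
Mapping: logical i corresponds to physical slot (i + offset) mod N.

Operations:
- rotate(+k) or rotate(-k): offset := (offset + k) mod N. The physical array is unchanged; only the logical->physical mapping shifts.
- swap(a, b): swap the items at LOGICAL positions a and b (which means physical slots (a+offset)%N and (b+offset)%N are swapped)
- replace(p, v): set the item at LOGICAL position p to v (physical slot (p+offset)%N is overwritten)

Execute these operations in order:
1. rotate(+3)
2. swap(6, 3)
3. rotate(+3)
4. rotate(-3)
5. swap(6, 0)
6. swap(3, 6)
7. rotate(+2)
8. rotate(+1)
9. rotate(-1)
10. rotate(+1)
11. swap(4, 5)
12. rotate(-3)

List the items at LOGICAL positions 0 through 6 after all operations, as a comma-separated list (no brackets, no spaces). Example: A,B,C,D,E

After op 1 (rotate(+3)): offset=3, physical=[A,B,C,D,E,F,G], logical=[D,E,F,G,A,B,C]
After op 2 (swap(6, 3)): offset=3, physical=[A,B,G,D,E,F,C], logical=[D,E,F,C,A,B,G]
After op 3 (rotate(+3)): offset=6, physical=[A,B,G,D,E,F,C], logical=[C,A,B,G,D,E,F]
After op 4 (rotate(-3)): offset=3, physical=[A,B,G,D,E,F,C], logical=[D,E,F,C,A,B,G]
After op 5 (swap(6, 0)): offset=3, physical=[A,B,D,G,E,F,C], logical=[G,E,F,C,A,B,D]
After op 6 (swap(3, 6)): offset=3, physical=[A,B,C,G,E,F,D], logical=[G,E,F,D,A,B,C]
After op 7 (rotate(+2)): offset=5, physical=[A,B,C,G,E,F,D], logical=[F,D,A,B,C,G,E]
After op 8 (rotate(+1)): offset=6, physical=[A,B,C,G,E,F,D], logical=[D,A,B,C,G,E,F]
After op 9 (rotate(-1)): offset=5, physical=[A,B,C,G,E,F,D], logical=[F,D,A,B,C,G,E]
After op 10 (rotate(+1)): offset=6, physical=[A,B,C,G,E,F,D], logical=[D,A,B,C,G,E,F]
After op 11 (swap(4, 5)): offset=6, physical=[A,B,C,E,G,F,D], logical=[D,A,B,C,E,G,F]
After op 12 (rotate(-3)): offset=3, physical=[A,B,C,E,G,F,D], logical=[E,G,F,D,A,B,C]

Answer: E,G,F,D,A,B,C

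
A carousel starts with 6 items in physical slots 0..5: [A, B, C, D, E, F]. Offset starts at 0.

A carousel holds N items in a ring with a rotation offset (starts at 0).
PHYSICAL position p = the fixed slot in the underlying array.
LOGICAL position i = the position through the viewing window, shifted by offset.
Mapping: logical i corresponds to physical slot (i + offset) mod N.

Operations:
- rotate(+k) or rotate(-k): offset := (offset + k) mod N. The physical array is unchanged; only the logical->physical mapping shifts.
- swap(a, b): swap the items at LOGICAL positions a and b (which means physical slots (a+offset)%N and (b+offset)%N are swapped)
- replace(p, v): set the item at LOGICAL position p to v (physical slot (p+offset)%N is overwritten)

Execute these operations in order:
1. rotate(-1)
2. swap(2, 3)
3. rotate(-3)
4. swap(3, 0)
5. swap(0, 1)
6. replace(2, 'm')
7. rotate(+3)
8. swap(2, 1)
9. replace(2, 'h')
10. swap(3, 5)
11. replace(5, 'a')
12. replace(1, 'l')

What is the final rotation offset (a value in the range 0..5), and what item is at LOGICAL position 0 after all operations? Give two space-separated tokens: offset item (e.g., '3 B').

After op 1 (rotate(-1)): offset=5, physical=[A,B,C,D,E,F], logical=[F,A,B,C,D,E]
After op 2 (swap(2, 3)): offset=5, physical=[A,C,B,D,E,F], logical=[F,A,C,B,D,E]
After op 3 (rotate(-3)): offset=2, physical=[A,C,B,D,E,F], logical=[B,D,E,F,A,C]
After op 4 (swap(3, 0)): offset=2, physical=[A,C,F,D,E,B], logical=[F,D,E,B,A,C]
After op 5 (swap(0, 1)): offset=2, physical=[A,C,D,F,E,B], logical=[D,F,E,B,A,C]
After op 6 (replace(2, 'm')): offset=2, physical=[A,C,D,F,m,B], logical=[D,F,m,B,A,C]
After op 7 (rotate(+3)): offset=5, physical=[A,C,D,F,m,B], logical=[B,A,C,D,F,m]
After op 8 (swap(2, 1)): offset=5, physical=[C,A,D,F,m,B], logical=[B,C,A,D,F,m]
After op 9 (replace(2, 'h')): offset=5, physical=[C,h,D,F,m,B], logical=[B,C,h,D,F,m]
After op 10 (swap(3, 5)): offset=5, physical=[C,h,m,F,D,B], logical=[B,C,h,m,F,D]
After op 11 (replace(5, 'a')): offset=5, physical=[C,h,m,F,a,B], logical=[B,C,h,m,F,a]
After op 12 (replace(1, 'l')): offset=5, physical=[l,h,m,F,a,B], logical=[B,l,h,m,F,a]

Answer: 5 B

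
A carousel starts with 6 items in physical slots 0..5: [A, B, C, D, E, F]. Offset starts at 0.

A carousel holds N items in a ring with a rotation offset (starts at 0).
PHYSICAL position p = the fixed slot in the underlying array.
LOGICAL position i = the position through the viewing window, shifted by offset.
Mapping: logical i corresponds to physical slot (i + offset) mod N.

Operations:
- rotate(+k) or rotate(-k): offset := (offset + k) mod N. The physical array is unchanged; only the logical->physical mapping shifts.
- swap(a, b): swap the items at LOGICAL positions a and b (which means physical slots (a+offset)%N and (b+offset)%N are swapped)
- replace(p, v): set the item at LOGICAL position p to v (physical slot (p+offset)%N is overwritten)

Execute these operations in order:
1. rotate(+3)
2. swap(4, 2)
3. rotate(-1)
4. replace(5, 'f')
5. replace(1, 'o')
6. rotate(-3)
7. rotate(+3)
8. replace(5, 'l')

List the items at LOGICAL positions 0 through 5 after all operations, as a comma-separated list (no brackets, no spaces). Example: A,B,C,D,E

After op 1 (rotate(+3)): offset=3, physical=[A,B,C,D,E,F], logical=[D,E,F,A,B,C]
After op 2 (swap(4, 2)): offset=3, physical=[A,F,C,D,E,B], logical=[D,E,B,A,F,C]
After op 3 (rotate(-1)): offset=2, physical=[A,F,C,D,E,B], logical=[C,D,E,B,A,F]
After op 4 (replace(5, 'f')): offset=2, physical=[A,f,C,D,E,B], logical=[C,D,E,B,A,f]
After op 5 (replace(1, 'o')): offset=2, physical=[A,f,C,o,E,B], logical=[C,o,E,B,A,f]
After op 6 (rotate(-3)): offset=5, physical=[A,f,C,o,E,B], logical=[B,A,f,C,o,E]
After op 7 (rotate(+3)): offset=2, physical=[A,f,C,o,E,B], logical=[C,o,E,B,A,f]
After op 8 (replace(5, 'l')): offset=2, physical=[A,l,C,o,E,B], logical=[C,o,E,B,A,l]

Answer: C,o,E,B,A,l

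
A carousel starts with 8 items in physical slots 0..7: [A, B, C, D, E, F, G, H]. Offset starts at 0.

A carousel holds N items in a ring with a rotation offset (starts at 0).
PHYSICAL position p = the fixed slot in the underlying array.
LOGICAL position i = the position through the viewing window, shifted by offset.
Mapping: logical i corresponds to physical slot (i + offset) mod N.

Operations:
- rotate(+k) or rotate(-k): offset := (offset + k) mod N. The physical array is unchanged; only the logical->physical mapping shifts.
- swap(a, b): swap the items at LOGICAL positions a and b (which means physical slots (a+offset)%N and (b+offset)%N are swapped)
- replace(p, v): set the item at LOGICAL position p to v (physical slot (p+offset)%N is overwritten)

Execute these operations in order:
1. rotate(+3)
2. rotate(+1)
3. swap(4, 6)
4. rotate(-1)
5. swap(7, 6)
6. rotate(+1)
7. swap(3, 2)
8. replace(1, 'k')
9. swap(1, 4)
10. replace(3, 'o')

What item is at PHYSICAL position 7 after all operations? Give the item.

Answer: o

Derivation:
After op 1 (rotate(+3)): offset=3, physical=[A,B,C,D,E,F,G,H], logical=[D,E,F,G,H,A,B,C]
After op 2 (rotate(+1)): offset=4, physical=[A,B,C,D,E,F,G,H], logical=[E,F,G,H,A,B,C,D]
After op 3 (swap(4, 6)): offset=4, physical=[C,B,A,D,E,F,G,H], logical=[E,F,G,H,C,B,A,D]
After op 4 (rotate(-1)): offset=3, physical=[C,B,A,D,E,F,G,H], logical=[D,E,F,G,H,C,B,A]
After op 5 (swap(7, 6)): offset=3, physical=[C,A,B,D,E,F,G,H], logical=[D,E,F,G,H,C,A,B]
After op 6 (rotate(+1)): offset=4, physical=[C,A,B,D,E,F,G,H], logical=[E,F,G,H,C,A,B,D]
After op 7 (swap(3, 2)): offset=4, physical=[C,A,B,D,E,F,H,G], logical=[E,F,H,G,C,A,B,D]
After op 8 (replace(1, 'k')): offset=4, physical=[C,A,B,D,E,k,H,G], logical=[E,k,H,G,C,A,B,D]
After op 9 (swap(1, 4)): offset=4, physical=[k,A,B,D,E,C,H,G], logical=[E,C,H,G,k,A,B,D]
After op 10 (replace(3, 'o')): offset=4, physical=[k,A,B,D,E,C,H,o], logical=[E,C,H,o,k,A,B,D]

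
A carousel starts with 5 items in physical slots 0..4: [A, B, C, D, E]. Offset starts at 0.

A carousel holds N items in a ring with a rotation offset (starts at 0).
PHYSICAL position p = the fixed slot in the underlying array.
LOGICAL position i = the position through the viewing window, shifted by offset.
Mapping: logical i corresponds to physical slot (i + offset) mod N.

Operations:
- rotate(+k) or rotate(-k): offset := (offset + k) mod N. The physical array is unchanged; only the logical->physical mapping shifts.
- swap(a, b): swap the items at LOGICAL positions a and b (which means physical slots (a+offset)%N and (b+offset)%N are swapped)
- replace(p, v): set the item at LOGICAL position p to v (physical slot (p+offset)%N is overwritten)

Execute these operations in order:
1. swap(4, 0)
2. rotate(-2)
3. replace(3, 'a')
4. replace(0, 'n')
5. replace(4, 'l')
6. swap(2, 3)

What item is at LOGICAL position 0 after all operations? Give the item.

Answer: n

Derivation:
After op 1 (swap(4, 0)): offset=0, physical=[E,B,C,D,A], logical=[E,B,C,D,A]
After op 2 (rotate(-2)): offset=3, physical=[E,B,C,D,A], logical=[D,A,E,B,C]
After op 3 (replace(3, 'a')): offset=3, physical=[E,a,C,D,A], logical=[D,A,E,a,C]
After op 4 (replace(0, 'n')): offset=3, physical=[E,a,C,n,A], logical=[n,A,E,a,C]
After op 5 (replace(4, 'l')): offset=3, physical=[E,a,l,n,A], logical=[n,A,E,a,l]
After op 6 (swap(2, 3)): offset=3, physical=[a,E,l,n,A], logical=[n,A,a,E,l]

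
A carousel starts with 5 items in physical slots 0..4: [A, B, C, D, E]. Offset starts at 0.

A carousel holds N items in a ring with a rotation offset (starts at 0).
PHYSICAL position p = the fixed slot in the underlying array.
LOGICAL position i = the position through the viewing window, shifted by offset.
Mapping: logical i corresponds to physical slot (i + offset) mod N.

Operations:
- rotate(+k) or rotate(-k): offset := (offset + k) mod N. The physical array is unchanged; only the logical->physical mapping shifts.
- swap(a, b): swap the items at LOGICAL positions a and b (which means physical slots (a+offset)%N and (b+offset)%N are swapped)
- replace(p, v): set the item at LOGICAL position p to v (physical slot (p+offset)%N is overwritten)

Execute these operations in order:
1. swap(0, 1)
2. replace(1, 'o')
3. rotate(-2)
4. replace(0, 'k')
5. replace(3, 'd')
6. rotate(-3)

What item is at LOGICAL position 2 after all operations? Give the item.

Answer: C

Derivation:
After op 1 (swap(0, 1)): offset=0, physical=[B,A,C,D,E], logical=[B,A,C,D,E]
After op 2 (replace(1, 'o')): offset=0, physical=[B,o,C,D,E], logical=[B,o,C,D,E]
After op 3 (rotate(-2)): offset=3, physical=[B,o,C,D,E], logical=[D,E,B,o,C]
After op 4 (replace(0, 'k')): offset=3, physical=[B,o,C,k,E], logical=[k,E,B,o,C]
After op 5 (replace(3, 'd')): offset=3, physical=[B,d,C,k,E], logical=[k,E,B,d,C]
After op 6 (rotate(-3)): offset=0, physical=[B,d,C,k,E], logical=[B,d,C,k,E]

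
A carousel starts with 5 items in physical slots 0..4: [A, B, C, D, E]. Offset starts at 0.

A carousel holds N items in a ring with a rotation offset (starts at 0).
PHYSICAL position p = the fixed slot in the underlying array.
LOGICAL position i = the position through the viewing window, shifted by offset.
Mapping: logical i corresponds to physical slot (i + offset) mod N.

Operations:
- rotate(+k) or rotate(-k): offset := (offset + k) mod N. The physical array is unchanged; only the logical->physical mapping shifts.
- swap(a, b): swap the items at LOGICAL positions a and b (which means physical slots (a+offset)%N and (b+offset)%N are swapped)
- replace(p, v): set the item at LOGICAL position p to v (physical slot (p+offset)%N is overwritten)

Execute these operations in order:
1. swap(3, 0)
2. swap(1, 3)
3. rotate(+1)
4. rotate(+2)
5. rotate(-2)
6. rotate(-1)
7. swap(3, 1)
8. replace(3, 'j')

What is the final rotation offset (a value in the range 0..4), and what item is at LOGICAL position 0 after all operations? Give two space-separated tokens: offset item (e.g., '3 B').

Answer: 0 D

Derivation:
After op 1 (swap(3, 0)): offset=0, physical=[D,B,C,A,E], logical=[D,B,C,A,E]
After op 2 (swap(1, 3)): offset=0, physical=[D,A,C,B,E], logical=[D,A,C,B,E]
After op 3 (rotate(+1)): offset=1, physical=[D,A,C,B,E], logical=[A,C,B,E,D]
After op 4 (rotate(+2)): offset=3, physical=[D,A,C,B,E], logical=[B,E,D,A,C]
After op 5 (rotate(-2)): offset=1, physical=[D,A,C,B,E], logical=[A,C,B,E,D]
After op 6 (rotate(-1)): offset=0, physical=[D,A,C,B,E], logical=[D,A,C,B,E]
After op 7 (swap(3, 1)): offset=0, physical=[D,B,C,A,E], logical=[D,B,C,A,E]
After op 8 (replace(3, 'j')): offset=0, physical=[D,B,C,j,E], logical=[D,B,C,j,E]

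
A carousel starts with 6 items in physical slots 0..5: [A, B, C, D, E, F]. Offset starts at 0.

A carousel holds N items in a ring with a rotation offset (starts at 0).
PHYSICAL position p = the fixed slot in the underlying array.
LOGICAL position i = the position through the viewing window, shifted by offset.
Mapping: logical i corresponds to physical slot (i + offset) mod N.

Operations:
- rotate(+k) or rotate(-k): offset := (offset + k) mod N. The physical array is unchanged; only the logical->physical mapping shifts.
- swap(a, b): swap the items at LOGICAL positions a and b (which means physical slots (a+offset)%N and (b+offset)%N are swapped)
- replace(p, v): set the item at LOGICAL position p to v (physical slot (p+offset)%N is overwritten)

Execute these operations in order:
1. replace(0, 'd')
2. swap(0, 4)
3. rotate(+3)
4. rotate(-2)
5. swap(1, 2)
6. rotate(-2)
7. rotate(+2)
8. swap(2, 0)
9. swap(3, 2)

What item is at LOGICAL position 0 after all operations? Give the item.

Answer: C

Derivation:
After op 1 (replace(0, 'd')): offset=0, physical=[d,B,C,D,E,F], logical=[d,B,C,D,E,F]
After op 2 (swap(0, 4)): offset=0, physical=[E,B,C,D,d,F], logical=[E,B,C,D,d,F]
After op 3 (rotate(+3)): offset=3, physical=[E,B,C,D,d,F], logical=[D,d,F,E,B,C]
After op 4 (rotate(-2)): offset=1, physical=[E,B,C,D,d,F], logical=[B,C,D,d,F,E]
After op 5 (swap(1, 2)): offset=1, physical=[E,B,D,C,d,F], logical=[B,D,C,d,F,E]
After op 6 (rotate(-2)): offset=5, physical=[E,B,D,C,d,F], logical=[F,E,B,D,C,d]
After op 7 (rotate(+2)): offset=1, physical=[E,B,D,C,d,F], logical=[B,D,C,d,F,E]
After op 8 (swap(2, 0)): offset=1, physical=[E,C,D,B,d,F], logical=[C,D,B,d,F,E]
After op 9 (swap(3, 2)): offset=1, physical=[E,C,D,d,B,F], logical=[C,D,d,B,F,E]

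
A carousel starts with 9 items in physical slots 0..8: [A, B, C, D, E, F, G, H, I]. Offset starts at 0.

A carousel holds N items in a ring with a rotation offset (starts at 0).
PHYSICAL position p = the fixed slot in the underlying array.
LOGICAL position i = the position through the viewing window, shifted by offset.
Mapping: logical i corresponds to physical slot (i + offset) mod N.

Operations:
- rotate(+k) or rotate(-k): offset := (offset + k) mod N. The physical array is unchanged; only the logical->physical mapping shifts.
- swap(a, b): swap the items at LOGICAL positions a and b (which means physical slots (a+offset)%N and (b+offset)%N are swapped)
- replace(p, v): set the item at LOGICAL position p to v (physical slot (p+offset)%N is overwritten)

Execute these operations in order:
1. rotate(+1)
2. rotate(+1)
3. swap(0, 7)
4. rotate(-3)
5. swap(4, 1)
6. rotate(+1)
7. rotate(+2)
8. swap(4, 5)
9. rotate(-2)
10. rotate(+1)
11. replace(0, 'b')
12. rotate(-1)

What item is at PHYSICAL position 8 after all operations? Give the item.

After op 1 (rotate(+1)): offset=1, physical=[A,B,C,D,E,F,G,H,I], logical=[B,C,D,E,F,G,H,I,A]
After op 2 (rotate(+1)): offset=2, physical=[A,B,C,D,E,F,G,H,I], logical=[C,D,E,F,G,H,I,A,B]
After op 3 (swap(0, 7)): offset=2, physical=[C,B,A,D,E,F,G,H,I], logical=[A,D,E,F,G,H,I,C,B]
After op 4 (rotate(-3)): offset=8, physical=[C,B,A,D,E,F,G,H,I], logical=[I,C,B,A,D,E,F,G,H]
After op 5 (swap(4, 1)): offset=8, physical=[D,B,A,C,E,F,G,H,I], logical=[I,D,B,A,C,E,F,G,H]
After op 6 (rotate(+1)): offset=0, physical=[D,B,A,C,E,F,G,H,I], logical=[D,B,A,C,E,F,G,H,I]
After op 7 (rotate(+2)): offset=2, physical=[D,B,A,C,E,F,G,H,I], logical=[A,C,E,F,G,H,I,D,B]
After op 8 (swap(4, 5)): offset=2, physical=[D,B,A,C,E,F,H,G,I], logical=[A,C,E,F,H,G,I,D,B]
After op 9 (rotate(-2)): offset=0, physical=[D,B,A,C,E,F,H,G,I], logical=[D,B,A,C,E,F,H,G,I]
After op 10 (rotate(+1)): offset=1, physical=[D,B,A,C,E,F,H,G,I], logical=[B,A,C,E,F,H,G,I,D]
After op 11 (replace(0, 'b')): offset=1, physical=[D,b,A,C,E,F,H,G,I], logical=[b,A,C,E,F,H,G,I,D]
After op 12 (rotate(-1)): offset=0, physical=[D,b,A,C,E,F,H,G,I], logical=[D,b,A,C,E,F,H,G,I]

Answer: I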